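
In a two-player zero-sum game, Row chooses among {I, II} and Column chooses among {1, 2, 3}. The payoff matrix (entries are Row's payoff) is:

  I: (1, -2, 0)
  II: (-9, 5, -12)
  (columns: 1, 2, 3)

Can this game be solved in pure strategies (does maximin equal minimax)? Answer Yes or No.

No

Row minima: I → -2, II → -12; maximin = -2.
Column maxima: 1 → 1, 2 → 5, 3 → 0; minimax = 0.
-2 ≠ 0, so no pure-strategy equilibrium exists.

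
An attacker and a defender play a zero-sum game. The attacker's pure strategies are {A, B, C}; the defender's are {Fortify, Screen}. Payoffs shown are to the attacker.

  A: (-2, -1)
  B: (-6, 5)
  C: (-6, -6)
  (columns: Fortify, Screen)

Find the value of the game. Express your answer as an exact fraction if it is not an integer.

-2

Row minima: A → -2, B → -6, C → -6; maximin = -2.
Column maxima: Fortify → -2, Screen → 5; minimax = -2.
Since maximin = minimax = -2, there is a saddle point and the value is -2.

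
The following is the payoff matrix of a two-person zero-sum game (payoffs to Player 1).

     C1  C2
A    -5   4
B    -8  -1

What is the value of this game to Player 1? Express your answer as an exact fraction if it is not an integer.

Row minima: A → -5, B → -8; maximin = -5.
Column maxima: C1 → -5, C2 → 4; minimax = -5.
Since maximin = minimax = -5, there is a saddle point and the value is -5.

-5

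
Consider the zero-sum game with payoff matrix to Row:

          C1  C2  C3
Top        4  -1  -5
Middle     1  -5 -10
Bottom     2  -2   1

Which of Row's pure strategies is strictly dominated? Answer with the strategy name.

Top gives a strictly higher payoff than Middle against every column: 4 > 1, -1 > -5, -5 > -10.
So Middle is strictly dominated and Row never plays it.

Middle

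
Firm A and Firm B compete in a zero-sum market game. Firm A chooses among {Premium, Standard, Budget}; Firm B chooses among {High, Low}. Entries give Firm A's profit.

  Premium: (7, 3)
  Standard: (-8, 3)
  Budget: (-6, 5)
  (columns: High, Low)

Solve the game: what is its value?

53/15

Row minima: Premium → 3, Standard → -8, Budget → -6; maximin = 3.
Column maxima: High → 7, Low → 5; minimax = 5.
3 ≠ 5, so there is no saddle point; optimal play is mixed.
Standard is strictly dominated by Budget, so Firm A never plays it.
On the remaining 2×2 (Premium, Budget vs High, Low):
Let Firm A play Premium with probability p. Expected payoff against High: 7p + (-6)(1−p) = 13p − 6; against Low: 3p + 5(1−p) = −2p + 5.
Setting these equal: 13p − 6 = −2p + 5 ⇒ 15p = 11 ⇒ p = 11/15, and the value is (13)·(11/15) − 6 = 53/15.
For Firm B: with q = P(High), equating Premium's and Budget's payoffs gives 4q + 3 = −11q + 5 ⇒ q = 2/15.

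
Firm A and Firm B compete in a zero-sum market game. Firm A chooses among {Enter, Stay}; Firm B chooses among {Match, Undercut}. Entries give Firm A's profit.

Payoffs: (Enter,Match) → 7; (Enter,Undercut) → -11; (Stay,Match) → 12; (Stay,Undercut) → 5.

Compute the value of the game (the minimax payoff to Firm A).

Row minima: Enter → -11, Stay → 5; maximin = 5.
Column maxima: Match → 12, Undercut → 5; minimax = 5.
Since maximin = minimax = 5, there is a saddle point and the value is 5.

5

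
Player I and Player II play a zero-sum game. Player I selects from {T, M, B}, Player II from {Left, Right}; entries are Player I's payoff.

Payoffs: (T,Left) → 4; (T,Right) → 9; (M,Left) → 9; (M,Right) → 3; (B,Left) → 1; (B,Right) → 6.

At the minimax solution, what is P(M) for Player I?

Row minima: T → 4, M → 3, B → 1; maximin = 4.
Column maxima: Left → 9, Right → 9; minimax = 9.
4 ≠ 9, so there is no saddle point; optimal play is mixed.
B is strictly dominated by T, so Player I never plays it.
On the remaining 2×2 (T, M vs Left, Right):
Let Player I play T with probability p. Expected payoff against Left: 4p + 9(1−p) = −5p + 9; against Right: 9p + 3(1−p) = 6p + 3.
Setting these equal: −5p + 9 = 6p + 3 ⇒ −11p = -6 ⇒ p = 6/11, and the value is (-5)·(6/11) + 9 = 69/11.
For Player II: with q = P(Left), equating T's and M's payoffs gives −5q + 9 = 6q + 3 ⇒ q = 6/11.

5/11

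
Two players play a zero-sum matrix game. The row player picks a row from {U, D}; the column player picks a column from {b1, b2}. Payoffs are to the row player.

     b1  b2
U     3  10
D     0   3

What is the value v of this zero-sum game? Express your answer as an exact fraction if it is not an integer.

Row minima: U → 3, D → 0; maximin = 3.
Column maxima: b1 → 3, b2 → 10; minimax = 3.
Since maximin = minimax = 3, there is a saddle point and the value is 3.

3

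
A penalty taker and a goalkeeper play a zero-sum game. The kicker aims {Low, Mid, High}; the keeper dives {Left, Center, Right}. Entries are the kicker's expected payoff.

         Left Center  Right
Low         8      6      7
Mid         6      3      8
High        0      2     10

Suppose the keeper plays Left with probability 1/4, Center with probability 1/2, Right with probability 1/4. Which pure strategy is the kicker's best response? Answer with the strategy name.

Expected payoff of Low: (1/4)·8 + (1/2)·6 + (1/4)·7 = 27/4.
Expected payoff of Mid: (1/4)·6 + (1/2)·3 + (1/4)·8 = 5.
Expected payoff of High: (1/4)·0 + (1/2)·2 + (1/4)·10 = 7/2.
The largest is 27/4, so the kicker's best response is Low.

Low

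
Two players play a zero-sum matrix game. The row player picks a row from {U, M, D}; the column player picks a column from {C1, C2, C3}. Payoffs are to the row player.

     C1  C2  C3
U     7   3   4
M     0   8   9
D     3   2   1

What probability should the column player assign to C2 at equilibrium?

Row minima: U → 3, M → 0, D → 1; maximin = 3.
Column maxima: C1 → 7, C2 → 8, C3 → 9; minimax = 7.
3 ≠ 7, so there is no saddle point; optimal play is mixed.
D is strictly dominated by U, so the row player never plays it.
With D eliminated, C3 is strictly dominated by C2 (it gives the row player strictly more in every remaining row), so the column player never plays it.
On the remaining 2×2 (U, M vs C1, C2):
Let the row player play U with probability p. Expected payoff against C1: 7p + 0(1−p) = 7p; against C2: 3p + 8(1−p) = −5p + 8.
Setting these equal: 7p = −5p + 8 ⇒ 12p = 8 ⇒ p = 2/3, and the value is (7)·(2/3) = 14/3.
For the column player: with q = P(C1), equating U's and M's payoffs gives 4q + 3 = −8q + 8 ⇒ q = 5/12.

7/12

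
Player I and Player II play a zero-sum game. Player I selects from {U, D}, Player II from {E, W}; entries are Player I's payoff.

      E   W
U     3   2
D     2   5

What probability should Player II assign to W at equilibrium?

1/4

Row minima: U → 2, D → 2; maximin = 2.
Column maxima: E → 3, W → 5; minimax = 3.
2 ≠ 3, so there is no saddle point; optimal play is mixed.
Let Player I play U with probability p. Expected payoff against E: 3p + 2(1−p) = p + 2; against W: 2p + 5(1−p) = −3p + 5.
Setting these equal: p + 2 = −3p + 5 ⇒ 4p = 3 ⇒ p = 3/4, and the value is (1)·(3/4) + 2 = 11/4.
For Player II: with q = P(E), equating U's and D's payoffs gives q + 2 = −3q + 5 ⇒ q = 3/4.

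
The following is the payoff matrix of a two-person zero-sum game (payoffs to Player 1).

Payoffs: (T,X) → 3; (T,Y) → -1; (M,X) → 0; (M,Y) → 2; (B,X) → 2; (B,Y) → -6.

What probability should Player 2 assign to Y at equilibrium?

1/2

Row minima: T → -1, M → 0, B → -6; maximin = 0.
Column maxima: X → 3, Y → 2; minimax = 2.
0 ≠ 2, so there is no saddle point; optimal play is mixed.
B is strictly dominated by T, so Player 1 never plays it.
On the remaining 2×2 (T, M vs X, Y):
Let Player 1 play T with probability p. Expected payoff against X: 3p + 0(1−p) = 3p; against Y: (-1)p + 2(1−p) = −3p + 2.
Setting these equal: 3p = −3p + 2 ⇒ 6p = 2 ⇒ p = 1/3, and the value is (3)·(1/3) = 1.
For Player 2: with q = P(X), equating T's and M's payoffs gives 4q − 1 = −2q + 2 ⇒ q = 1/2.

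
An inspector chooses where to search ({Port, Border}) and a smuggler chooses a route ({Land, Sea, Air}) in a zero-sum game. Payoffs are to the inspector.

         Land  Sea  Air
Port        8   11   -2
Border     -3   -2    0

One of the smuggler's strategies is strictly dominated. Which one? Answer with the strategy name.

Sea

Land holds the inspector's payoff strictly below Sea in every row: 8 < 11, -3 < -2.
So Sea is strictly dominated for the smuggler.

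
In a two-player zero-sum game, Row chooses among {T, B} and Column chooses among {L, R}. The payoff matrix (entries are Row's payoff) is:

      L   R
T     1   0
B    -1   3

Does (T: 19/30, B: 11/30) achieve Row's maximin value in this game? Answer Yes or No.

No

Against L this mix gives (19/30)·1 + (11/30)·(-1) = 4/15.
Against R this mix gives (19/30)·0 + (11/30)·3 = 11/10.
Column will play L, holding Row to 4/15. Shifting weight toward the row that does better against L would raise this floor (the equalizing mix achieves 3/5 against both L and R), so the proposed strategy is not optimal.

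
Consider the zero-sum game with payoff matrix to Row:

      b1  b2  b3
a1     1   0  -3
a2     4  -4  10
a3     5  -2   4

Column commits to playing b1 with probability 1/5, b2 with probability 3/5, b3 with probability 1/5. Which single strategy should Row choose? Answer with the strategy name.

a3

Expected payoff of a1: (1/5)·1 + (3/5)·0 + (1/5)·(-3) = -2/5.
Expected payoff of a2: (1/5)·4 + (3/5)·(-4) + (1/5)·10 = 2/5.
Expected payoff of a3: (1/5)·5 + (3/5)·(-2) + (1/5)·4 = 3/5.
The largest is 3/5, so Row's best response is a3.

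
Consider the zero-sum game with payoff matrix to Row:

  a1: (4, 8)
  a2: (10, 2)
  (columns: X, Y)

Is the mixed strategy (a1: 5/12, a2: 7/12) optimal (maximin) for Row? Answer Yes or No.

Against X this mix gives (5/12)·4 + (7/12)·10 = 15/2.
Against Y this mix gives (5/12)·8 + (7/12)·2 = 9/2.
Column will play Y, holding Row to 9/2. Shifting weight toward the row that does better against Y would raise this floor (the equalizing mix achieves 6 against both Y and X), so the proposed strategy is not optimal.

No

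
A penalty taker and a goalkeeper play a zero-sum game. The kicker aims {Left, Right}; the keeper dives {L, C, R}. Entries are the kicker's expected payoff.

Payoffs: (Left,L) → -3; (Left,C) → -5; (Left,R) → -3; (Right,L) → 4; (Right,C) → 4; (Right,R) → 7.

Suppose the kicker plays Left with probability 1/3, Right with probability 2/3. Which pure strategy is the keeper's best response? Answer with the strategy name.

If the keeper plays L, the kicker's expected payoff is (1/3)·(-3) + (2/3)·4 = 5/3.
If the keeper plays C, the kicker's expected payoff is (1/3)·(-5) + (2/3)·4 = 1.
If the keeper plays R, the kicker's expected payoff is (1/3)·(-3) + (2/3)·7 = 11/3.
The keeper minimizes the kicker's payoff; the smallest is 1, so the best response is C.

C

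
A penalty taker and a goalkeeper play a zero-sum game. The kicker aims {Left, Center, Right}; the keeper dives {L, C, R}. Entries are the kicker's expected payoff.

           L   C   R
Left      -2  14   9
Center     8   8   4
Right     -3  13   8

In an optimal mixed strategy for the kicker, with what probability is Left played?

Row minima: Left → -2, Center → 4, Right → -3; maximin = 4.
Column maxima: L → 8, C → 14, R → 9; minimax = 8.
4 ≠ 8, so there is no saddle point; optimal play is mixed.
Right is strictly dominated by Left, so the kicker never plays it.
C is strictly dominated by R (it gives the kicker strictly more in every row), so the keeper never plays it.
On the remaining 2×2 (Left, Center vs L, R):
Let the kicker play Left with probability p. Expected payoff against L: (-2)p + 8(1−p) = −10p + 8; against R: 9p + 4(1−p) = 5p + 4.
Setting these equal: −10p + 8 = 5p + 4 ⇒ −15p = -4 ⇒ p = 4/15, and the value is (-10)·(4/15) + 8 = 16/3.
For the keeper: with q = P(L), equating Left's and Center's payoffs gives −11q + 9 = 4q + 4 ⇒ q = 1/3.

4/15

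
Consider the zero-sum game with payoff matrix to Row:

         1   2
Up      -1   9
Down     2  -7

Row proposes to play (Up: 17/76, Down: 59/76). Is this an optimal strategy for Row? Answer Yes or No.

No

Against 1 this mix gives (17/76)·(-1) + (59/76)·2 = 101/76.
Against 2 this mix gives (17/76)·9 + (59/76)·(-7) = -65/19.
Column will play 2, holding Row to -65/19. Shifting weight toward the row that does better against 2 would raise this floor (the equalizing mix achieves 11/19 against both 2 and 1), so the proposed strategy is not optimal.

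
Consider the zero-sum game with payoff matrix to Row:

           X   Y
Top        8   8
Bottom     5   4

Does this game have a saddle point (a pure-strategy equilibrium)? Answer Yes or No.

Row minima: Top → 8, Bottom → 4; maximin = 8.
Column maxima: X → 8, Y → 8; minimax = 8.
maximin = minimax = 8, so a saddle point exists.

Yes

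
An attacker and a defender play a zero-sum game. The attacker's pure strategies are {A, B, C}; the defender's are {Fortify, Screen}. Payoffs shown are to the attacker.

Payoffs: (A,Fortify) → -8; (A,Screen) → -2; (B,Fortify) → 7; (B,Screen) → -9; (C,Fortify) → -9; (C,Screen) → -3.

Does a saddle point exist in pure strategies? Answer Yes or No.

No

Row minima: A → -8, B → -9, C → -9; maximin = -8.
Column maxima: Fortify → 7, Screen → -2; minimax = -2.
-8 ≠ -2, so no pure-strategy equilibrium exists.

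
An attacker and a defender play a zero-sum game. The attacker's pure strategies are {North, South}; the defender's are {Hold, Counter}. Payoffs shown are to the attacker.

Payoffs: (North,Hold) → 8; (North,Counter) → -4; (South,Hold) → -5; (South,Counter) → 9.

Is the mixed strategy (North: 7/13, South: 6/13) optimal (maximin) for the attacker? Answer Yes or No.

Yes

Against Hold this mix gives (7/13)·8 + (6/13)·(-5) = 2.
Against Counter this mix gives (7/13)·(-4) + (6/13)·9 = 2.
All of the defender's active replies (Hold, Counter) yield 2, and no column does worse for the attacker. The mix makes the defender indifferent and guarantees 2, so it is optimal.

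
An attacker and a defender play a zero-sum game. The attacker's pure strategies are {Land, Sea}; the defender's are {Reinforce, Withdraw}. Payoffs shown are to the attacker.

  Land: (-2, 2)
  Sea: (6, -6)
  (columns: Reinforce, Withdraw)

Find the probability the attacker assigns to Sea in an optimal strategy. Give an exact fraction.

1/4

Row minima: Land → -2, Sea → -6; maximin = -2.
Column maxima: Reinforce → 6, Withdraw → 2; minimax = 2.
-2 ≠ 2, so there is no saddle point; optimal play is mixed.
Let the attacker play Land with probability p. Expected payoff against Reinforce: (-2)p + 6(1−p) = −8p + 6; against Withdraw: 2p + (-6)(1−p) = 8p − 6.
Setting these equal: −8p + 6 = 8p − 6 ⇒ −16p = -12 ⇒ p = 3/4, and the value is (-8)·(3/4) + 6 = 0.
For the defender: with q = P(Reinforce), equating Land's and Sea's payoffs gives −4q + 2 = 12q − 6 ⇒ q = 1/2.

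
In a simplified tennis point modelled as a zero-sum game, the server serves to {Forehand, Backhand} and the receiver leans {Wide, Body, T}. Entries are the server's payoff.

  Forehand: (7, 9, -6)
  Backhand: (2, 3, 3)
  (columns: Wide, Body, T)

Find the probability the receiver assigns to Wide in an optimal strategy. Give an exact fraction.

Row minima: Forehand → -6, Backhand → 2; maximin = 2.
Column maxima: Wide → 7, Body → 9, T → 3; minimax = 3.
2 ≠ 3, so there is no saddle point; optimal play is mixed.
Body is strictly dominated by Wide (it gives the server strictly more in every row), so the receiver never plays it.
On the remaining 2×2 (Forehand, Backhand vs Wide, T):
Let the server play Forehand with probability p. Expected payoff against Wide: 7p + 2(1−p) = 5p + 2; against T: (-6)p + 3(1−p) = −9p + 3.
Setting these equal: 5p + 2 = −9p + 3 ⇒ 14p = 1 ⇒ p = 1/14, and the value is (5)·(1/14) + 2 = 33/14.
For the receiver: with q = P(Wide), equating Forehand's and Backhand's payoffs gives 13q − 6 = −q + 3 ⇒ q = 9/14.

9/14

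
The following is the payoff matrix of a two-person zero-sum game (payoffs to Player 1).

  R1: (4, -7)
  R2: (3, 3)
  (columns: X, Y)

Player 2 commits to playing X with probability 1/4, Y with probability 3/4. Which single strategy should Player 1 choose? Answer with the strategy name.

Expected payoff of R1: (1/4)·4 + (3/4)·(-7) = -17/4.
Expected payoff of R2: (1/4)·3 + (3/4)·3 = 3.
The largest is 3, so Player 1's best response is R2.

R2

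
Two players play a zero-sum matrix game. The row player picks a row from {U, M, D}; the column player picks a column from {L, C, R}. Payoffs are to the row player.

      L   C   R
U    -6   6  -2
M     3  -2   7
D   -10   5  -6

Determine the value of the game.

Row minima: U → -6, M → -2, D → -10; maximin = -2.
Column maxima: L → 3, C → 6, R → 7; minimax = 3.
-2 ≠ 3, so there is no saddle point; optimal play is mixed.
D is strictly dominated by U, so the row player never plays it.
R is strictly dominated by L (it gives the row player strictly more in every row), so the column player never plays it.
On the remaining 2×2 (U, M vs L, C):
Let the row player play U with probability p. Expected payoff against L: (-6)p + 3(1−p) = −9p + 3; against C: 6p + (-2)(1−p) = 8p − 2.
Setting these equal: −9p + 3 = 8p − 2 ⇒ −17p = -5 ⇒ p = 5/17, and the value is (-9)·(5/17) + 3 = 6/17.
For the column player: with q = P(L), equating U's and M's payoffs gives −12q + 6 = 5q − 2 ⇒ q = 8/17.

6/17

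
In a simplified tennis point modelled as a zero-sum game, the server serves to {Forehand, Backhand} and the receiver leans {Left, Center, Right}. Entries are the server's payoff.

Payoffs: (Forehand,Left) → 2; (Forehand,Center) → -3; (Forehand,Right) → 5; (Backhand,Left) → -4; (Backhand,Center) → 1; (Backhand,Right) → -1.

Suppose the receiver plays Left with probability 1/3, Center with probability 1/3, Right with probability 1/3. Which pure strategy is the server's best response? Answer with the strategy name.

Forehand

Expected payoff of Forehand: (1/3)·2 + (1/3)·(-3) + (1/3)·5 = 4/3.
Expected payoff of Backhand: (1/3)·(-4) + (1/3)·1 + (1/3)·(-1) = -4/3.
The largest is 4/3, so the server's best response is Forehand.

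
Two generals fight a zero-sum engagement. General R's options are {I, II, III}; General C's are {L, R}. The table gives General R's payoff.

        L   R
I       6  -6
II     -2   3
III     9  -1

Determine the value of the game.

5/3

Row minima: I → -6, II → -2, III → -1; maximin = -1.
Column maxima: L → 9, R → 3; minimax = 3.
-1 ≠ 3, so there is no saddle point; optimal play is mixed.
I is strictly dominated by III, so General R never plays it.
On the remaining 2×2 (II, III vs L, R):
Let General R play II with probability p. Expected payoff against L: (-2)p + 9(1−p) = −11p + 9; against R: 3p + (-1)(1−p) = 4p − 1.
Setting these equal: −11p + 9 = 4p − 1 ⇒ −15p = -10 ⇒ p = 2/3, and the value is (-11)·(2/3) + 9 = 5/3.
For General C: with q = P(L), equating II's and III's payoffs gives −5q + 3 = 10q − 1 ⇒ q = 4/15.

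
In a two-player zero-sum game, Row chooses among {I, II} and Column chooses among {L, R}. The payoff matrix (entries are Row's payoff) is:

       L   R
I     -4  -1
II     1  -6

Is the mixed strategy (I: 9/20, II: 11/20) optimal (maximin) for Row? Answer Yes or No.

No

Against L this mix gives (9/20)·(-4) + (11/20)·1 = -5/4.
Against R this mix gives (9/20)·(-1) + (11/20)·(-6) = -15/4.
Column will play R, holding Row to -15/4. Shifting weight toward the row that does better against R would raise this floor (the equalizing mix achieves -5/2 against both R and L), so the proposed strategy is not optimal.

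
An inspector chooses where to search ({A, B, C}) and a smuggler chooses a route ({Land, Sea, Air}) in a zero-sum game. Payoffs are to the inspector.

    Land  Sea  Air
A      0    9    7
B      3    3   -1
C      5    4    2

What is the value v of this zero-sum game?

Row minima: A → 0, B → -1, C → 2; maximin = 2.
Column maxima: Land → 5, Sea → 9, Air → 7; minimax = 5.
2 ≠ 5, so there is no saddle point; optimal play is mixed.
B is strictly dominated by C, so the inspector never plays it.
Sea is strictly dominated by Air (it gives the inspector strictly more in every row), so the smuggler never plays it.
On the remaining 2×2 (A, C vs Land, Air):
Let the inspector play A with probability p. Expected payoff against Land: 0p + 5(1−p) = −5p + 5; against Air: 7p + 2(1−p) = 5p + 2.
Setting these equal: −5p + 5 = 5p + 2 ⇒ −10p = -3 ⇒ p = 3/10, and the value is (-5)·(3/10) + 5 = 7/2.
For the smuggler: with q = P(Land), equating A's and C's payoffs gives −7q + 7 = 3q + 2 ⇒ q = 1/2.

7/2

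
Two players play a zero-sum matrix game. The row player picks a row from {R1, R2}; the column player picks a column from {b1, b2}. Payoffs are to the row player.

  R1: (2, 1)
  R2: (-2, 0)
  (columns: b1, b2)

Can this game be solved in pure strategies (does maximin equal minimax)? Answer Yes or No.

Yes

Row minima: R1 → 1, R2 → -2; maximin = 1.
Column maxima: b1 → 2, b2 → 1; minimax = 1.
maximin = minimax = 1, so a saddle point exists.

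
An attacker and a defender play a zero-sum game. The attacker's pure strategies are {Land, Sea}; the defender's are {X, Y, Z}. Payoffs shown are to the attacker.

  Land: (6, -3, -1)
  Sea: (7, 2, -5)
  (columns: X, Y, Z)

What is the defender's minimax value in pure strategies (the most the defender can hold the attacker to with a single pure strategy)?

Column maxima: X → 7, Y → 2, Z → -1.
The smallest of these is -1.

-1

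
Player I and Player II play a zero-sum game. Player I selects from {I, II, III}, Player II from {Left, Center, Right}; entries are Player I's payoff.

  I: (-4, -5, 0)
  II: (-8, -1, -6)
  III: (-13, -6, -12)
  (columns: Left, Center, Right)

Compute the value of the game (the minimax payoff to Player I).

-9/2

Row minima: I → -5, II → -8, III → -13; maximin = -5.
Column maxima: Left → -4, Center → -1, Right → 0; minimax = -4.
-5 ≠ -4, so there is no saddle point; optimal play is mixed.
III is strictly dominated by I, so Player I never plays it.
Right is strictly dominated by Left (it gives Player I strictly more in every row), so Player II never plays it.
On the remaining 2×2 (I, II vs Left, Center):
Let Player I play I with probability p. Expected payoff against Left: (-4)p + (-8)(1−p) = 4p − 8; against Center: (-5)p + (-1)(1−p) = −4p − 1.
Setting these equal: 4p − 8 = −4p − 1 ⇒ 8p = 7 ⇒ p = 7/8, and the value is (4)·(7/8) − 8 = -9/2.
For Player II: with q = P(Left), equating I's and II's payoffs gives q − 5 = −7q − 1 ⇒ q = 1/2.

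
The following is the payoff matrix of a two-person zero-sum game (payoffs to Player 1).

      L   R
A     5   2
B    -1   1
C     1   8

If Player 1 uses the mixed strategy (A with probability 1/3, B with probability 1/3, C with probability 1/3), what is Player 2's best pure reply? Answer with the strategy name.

L

If Player 2 plays L, Player 1's expected payoff is (1/3)·5 + (1/3)·(-1) + (1/3)·1 = 5/3.
If Player 2 plays R, Player 1's expected payoff is (1/3)·2 + (1/3)·1 + (1/3)·8 = 11/3.
Player 2 minimizes Player 1's payoff; the smallest is 5/3, so the best response is L.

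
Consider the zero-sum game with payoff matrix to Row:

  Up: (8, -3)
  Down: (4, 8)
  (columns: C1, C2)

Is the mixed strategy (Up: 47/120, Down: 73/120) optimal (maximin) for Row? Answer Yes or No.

Against C1 this mix gives (47/120)·8 + (73/120)·4 = 167/30.
Against C2 this mix gives (47/120)·(-3) + (73/120)·8 = 443/120.
Column will play C2, holding Row to 443/120. Shifting weight toward the row that does better against C2 would raise this floor (the equalizing mix achieves 76/15 against both C2 and C1), so the proposed strategy is not optimal.

No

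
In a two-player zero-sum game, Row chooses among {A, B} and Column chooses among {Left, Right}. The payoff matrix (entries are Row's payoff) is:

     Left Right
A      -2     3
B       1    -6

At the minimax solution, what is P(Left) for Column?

Row minima: A → -2, B → -6; maximin = -2.
Column maxima: Left → 1, Right → 3; minimax = 1.
-2 ≠ 1, so there is no saddle point; optimal play is mixed.
Let Row play A with probability p. Expected payoff against Left: (-2)p + 1(1−p) = −3p + 1; against Right: 3p + (-6)(1−p) = 9p − 6.
Setting these equal: −3p + 1 = 9p − 6 ⇒ −12p = -7 ⇒ p = 7/12, and the value is (-3)·(7/12) + 1 = -3/4.
For Column: with q = P(Left), equating A's and B's payoffs gives −5q + 3 = 7q − 6 ⇒ q = 3/4.

3/4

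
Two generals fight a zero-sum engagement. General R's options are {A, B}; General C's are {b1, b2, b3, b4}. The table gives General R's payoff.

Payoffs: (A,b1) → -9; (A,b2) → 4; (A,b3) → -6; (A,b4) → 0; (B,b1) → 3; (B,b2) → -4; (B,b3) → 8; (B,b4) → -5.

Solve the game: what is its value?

Row minima: A → -9, B → -5; maximin = -5.
Column maxima: b1 → 3, b2 → 4, b3 → 8, b4 → 0; minimax = 0.
-5 ≠ 0, so there is no saddle point; optimal play is mixed.
b2 is strictly dominated by b4 (it gives General R strictly more in every row), so General C never plays it.
b3 is strictly dominated by b1 (it gives General R strictly more in every row), so General C never plays it.
On the remaining 2×2 (A, B vs b1, b4):
Let General R play A with probability p. Expected payoff against b1: (-9)p + 3(1−p) = −12p + 3; against b4: 0p + (-5)(1−p) = 5p − 5.
Setting these equal: −12p + 3 = 5p − 5 ⇒ −17p = -8 ⇒ p = 8/17, and the value is (-12)·(8/17) + 3 = -45/17.
For General C: with q = P(b1), equating A's and B's payoffs gives −9q = 8q − 5 ⇒ q = 5/17.

-45/17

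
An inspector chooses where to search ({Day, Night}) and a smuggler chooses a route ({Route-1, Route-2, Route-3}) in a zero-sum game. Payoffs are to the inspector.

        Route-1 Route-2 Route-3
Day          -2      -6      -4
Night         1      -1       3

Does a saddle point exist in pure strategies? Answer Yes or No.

Row minima: Day → -6, Night → -1; maximin = -1.
Column maxima: Route-1 → 1, Route-2 → -1, Route-3 → 3; minimax = -1.
maximin = minimax = -1, so a saddle point exists.

Yes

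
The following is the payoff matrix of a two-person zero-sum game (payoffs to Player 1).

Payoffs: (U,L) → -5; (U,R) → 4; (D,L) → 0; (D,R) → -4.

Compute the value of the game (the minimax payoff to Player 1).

-20/13

Row minima: U → -5, D → -4; maximin = -4.
Column maxima: L → 0, R → 4; minimax = 0.
-4 ≠ 0, so there is no saddle point; optimal play is mixed.
Let Player 1 play U with probability p. Expected payoff against L: (-5)p + 0(1−p) = −5p; against R: 4p + (-4)(1−p) = 8p − 4.
Setting these equal: −5p = 8p − 4 ⇒ −13p = -4 ⇒ p = 4/13, and the value is (-5)·(4/13) = -20/13.
For Player 2: with q = P(L), equating U's and D's payoffs gives −9q + 4 = 4q − 4 ⇒ q = 8/13.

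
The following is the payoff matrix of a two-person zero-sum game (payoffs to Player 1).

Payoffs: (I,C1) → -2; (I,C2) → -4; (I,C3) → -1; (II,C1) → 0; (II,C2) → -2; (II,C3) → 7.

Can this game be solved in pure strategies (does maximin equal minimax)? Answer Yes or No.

Yes

Row minima: I → -4, II → -2; maximin = -2.
Column maxima: C1 → 0, C2 → -2, C3 → 7; minimax = -2.
maximin = minimax = -2, so a saddle point exists.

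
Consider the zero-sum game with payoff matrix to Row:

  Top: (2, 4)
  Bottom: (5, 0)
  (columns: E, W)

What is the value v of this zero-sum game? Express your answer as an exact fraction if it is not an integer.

20/7

Row minima: Top → 2, Bottom → 0; maximin = 2.
Column maxima: E → 5, W → 4; minimax = 4.
2 ≠ 4, so there is no saddle point; optimal play is mixed.
Let Row play Top with probability p. Expected payoff against E: 2p + 5(1−p) = −3p + 5; against W: 4p + 0(1−p) = 4p.
Setting these equal: −3p + 5 = 4p ⇒ −7p = -5 ⇒ p = 5/7, and the value is (-3)·(5/7) + 5 = 20/7.
For Column: with q = P(E), equating Top's and Bottom's payoffs gives −2q + 4 = 5q ⇒ q = 4/7.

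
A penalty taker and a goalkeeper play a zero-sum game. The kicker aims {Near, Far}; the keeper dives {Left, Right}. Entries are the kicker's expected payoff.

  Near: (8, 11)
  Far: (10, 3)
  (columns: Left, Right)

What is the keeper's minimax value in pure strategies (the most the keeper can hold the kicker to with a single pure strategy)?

Column maxima: Left → 10, Right → 11.
The smallest of these is 10.

10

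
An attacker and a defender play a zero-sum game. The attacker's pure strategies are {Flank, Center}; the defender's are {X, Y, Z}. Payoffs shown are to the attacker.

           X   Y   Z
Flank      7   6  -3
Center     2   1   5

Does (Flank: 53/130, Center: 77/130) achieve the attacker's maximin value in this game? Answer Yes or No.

Against X this mix gives (53/130)·7 + (77/130)·2 = 105/26.
Against Y this mix gives (53/130)·6 + (77/130)·1 = 79/26.
Against Z this mix gives (53/130)·(-3) + (77/130)·5 = 113/65.
The defender will play Z, holding the attacker to 113/65. Shifting weight toward the row that does better against Z would raise this floor (the equalizing mix achieves 33/13 against both Z and Y), so the proposed strategy is not optimal.

No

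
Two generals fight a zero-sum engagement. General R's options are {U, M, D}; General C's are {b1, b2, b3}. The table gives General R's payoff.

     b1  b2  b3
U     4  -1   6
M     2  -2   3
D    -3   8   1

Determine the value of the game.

Row minima: U → -1, M → -2, D → -3; maximin = -1.
Column maxima: b1 → 4, b2 → 8, b3 → 6; minimax = 4.
-1 ≠ 4, so there is no saddle point; optimal play is mixed.
M is strictly dominated by U, so General R never plays it.
b3 is strictly dominated by b1 (it gives General R strictly more in every row), so General C never plays it.
On the remaining 2×2 (U, D vs b1, b2):
Let General R play U with probability p. Expected payoff against b1: 4p + (-3)(1−p) = 7p − 3; against b2: (-1)p + 8(1−p) = −9p + 8.
Setting these equal: 7p − 3 = −9p + 8 ⇒ 16p = 11 ⇒ p = 11/16, and the value is (7)·(11/16) − 3 = 29/16.
For General C: with q = P(b1), equating U's and D's payoffs gives 5q − 1 = −11q + 8 ⇒ q = 9/16.

29/16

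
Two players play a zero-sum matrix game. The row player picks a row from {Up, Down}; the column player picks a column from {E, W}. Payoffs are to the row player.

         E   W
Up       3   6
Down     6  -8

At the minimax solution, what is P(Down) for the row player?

Row minima: Up → 3, Down → -8; maximin = 3.
Column maxima: E → 6, W → 6; minimax = 6.
3 ≠ 6, so there is no saddle point; optimal play is mixed.
Let the row player play Up with probability p. Expected payoff against E: 3p + 6(1−p) = −3p + 6; against W: 6p + (-8)(1−p) = 14p − 8.
Setting these equal: −3p + 6 = 14p − 8 ⇒ −17p = -14 ⇒ p = 14/17, and the value is (-3)·(14/17) + 6 = 60/17.
For the column player: with q = P(E), equating Up's and Down's payoffs gives −3q + 6 = 14q − 8 ⇒ q = 14/17.

3/17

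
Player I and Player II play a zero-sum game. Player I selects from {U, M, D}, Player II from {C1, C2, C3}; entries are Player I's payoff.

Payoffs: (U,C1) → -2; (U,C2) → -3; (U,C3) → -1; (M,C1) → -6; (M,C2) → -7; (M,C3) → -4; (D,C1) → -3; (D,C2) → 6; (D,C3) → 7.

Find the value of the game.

Row minima: U → -3, M → -7, D → -3; maximin = -3.
Column maxima: C1 → -2, C2 → 6, C3 → 7; minimax = -2.
-3 ≠ -2, so there is no saddle point; optimal play is mixed.
M is strictly dominated by U, so Player I never plays it.
C3 is strictly dominated by C1 (it gives Player I strictly more in every row), so Player II never plays it.
On the remaining 2×2 (U, D vs C1, C2):
Let Player I play U with probability p. Expected payoff against C1: (-2)p + (-3)(1−p) = p − 3; against C2: (-3)p + 6(1−p) = −9p + 6.
Setting these equal: p − 3 = −9p + 6 ⇒ 10p = 9 ⇒ p = 9/10, and the value is (1)·(9/10) − 3 = -21/10.
For Player II: with q = P(C1), equating U's and D's payoffs gives q − 3 = −9q + 6 ⇒ q = 9/10.

-21/10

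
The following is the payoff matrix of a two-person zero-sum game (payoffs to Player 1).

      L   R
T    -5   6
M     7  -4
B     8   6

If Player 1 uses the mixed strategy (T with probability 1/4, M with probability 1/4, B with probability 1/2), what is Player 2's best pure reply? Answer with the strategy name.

If Player 2 plays L, Player 1's expected payoff is (1/4)·(-5) + (1/4)·7 + (1/2)·8 = 9/2.
If Player 2 plays R, Player 1's expected payoff is (1/4)·6 + (1/4)·(-4) + (1/2)·6 = 7/2.
Player 2 minimizes Player 1's payoff; the smallest is 7/2, so the best response is R.

R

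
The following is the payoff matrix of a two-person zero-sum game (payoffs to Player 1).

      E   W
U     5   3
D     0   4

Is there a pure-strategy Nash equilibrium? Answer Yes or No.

Row minima: U → 3, D → 0; maximin = 3.
Column maxima: E → 5, W → 4; minimax = 4.
3 ≠ 4, so no pure-strategy equilibrium exists.

No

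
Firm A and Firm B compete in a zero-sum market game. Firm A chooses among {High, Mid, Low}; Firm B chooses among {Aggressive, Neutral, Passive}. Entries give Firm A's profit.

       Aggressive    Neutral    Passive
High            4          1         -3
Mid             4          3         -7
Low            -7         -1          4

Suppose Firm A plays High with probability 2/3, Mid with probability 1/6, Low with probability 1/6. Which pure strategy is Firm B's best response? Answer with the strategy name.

If Firm B plays Aggressive, Firm A's expected payoff is (2/3)·4 + (1/6)·4 + (1/6)·(-7) = 13/6.
If Firm B plays Neutral, Firm A's expected payoff is (2/3)·1 + (1/6)·3 + (1/6)·(-1) = 1.
If Firm B plays Passive, Firm A's expected payoff is (2/3)·(-3) + (1/6)·(-7) + (1/6)·4 = -5/2.
Firm B minimizes Firm A's payoff; the smallest is -5/2, so the best response is Passive.

Passive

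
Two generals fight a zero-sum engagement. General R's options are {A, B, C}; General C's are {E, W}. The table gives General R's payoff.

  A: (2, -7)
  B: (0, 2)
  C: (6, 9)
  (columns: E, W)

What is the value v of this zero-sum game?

6

Row minima: A → -7, B → 0, C → 6; maximin = 6.
Column maxima: E → 6, W → 9; minimax = 6.
Since maximin = minimax = 6, there is a saddle point and the value is 6.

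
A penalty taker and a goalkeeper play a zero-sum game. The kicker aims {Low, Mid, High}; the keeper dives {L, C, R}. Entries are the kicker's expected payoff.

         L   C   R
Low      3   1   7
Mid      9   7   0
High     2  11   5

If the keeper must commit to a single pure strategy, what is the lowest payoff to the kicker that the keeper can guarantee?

7

Column maxima: L → 9, C → 11, R → 7.
The smallest of these is 7.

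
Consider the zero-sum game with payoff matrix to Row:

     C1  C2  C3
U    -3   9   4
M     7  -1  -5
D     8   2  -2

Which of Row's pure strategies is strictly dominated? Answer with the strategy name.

D gives a strictly higher payoff than M against every column: 8 > 7, 2 > -1, -2 > -5.
So M is strictly dominated and Row never plays it.

M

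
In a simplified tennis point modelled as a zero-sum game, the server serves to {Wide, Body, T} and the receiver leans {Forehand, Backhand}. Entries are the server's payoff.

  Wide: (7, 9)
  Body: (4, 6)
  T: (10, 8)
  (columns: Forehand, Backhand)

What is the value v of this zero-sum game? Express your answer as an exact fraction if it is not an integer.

17/2

Row minima: Wide → 7, Body → 4, T → 8; maximin = 8.
Column maxima: Forehand → 10, Backhand → 9; minimax = 9.
8 ≠ 9, so there is no saddle point; optimal play is mixed.
Body is strictly dominated by Wide, so the server never plays it.
On the remaining 2×2 (Wide, T vs Forehand, Backhand):
Let the server play Wide with probability p. Expected payoff against Forehand: 7p + 10(1−p) = −3p + 10; against Backhand: 9p + 8(1−p) = p + 8.
Setting these equal: −3p + 10 = p + 8 ⇒ −4p = -2 ⇒ p = 1/2, and the value is (-3)·(1/2) + 10 = 17/2.
For the receiver: with q = P(Forehand), equating Wide's and T's payoffs gives −2q + 9 = 2q + 8 ⇒ q = 1/4.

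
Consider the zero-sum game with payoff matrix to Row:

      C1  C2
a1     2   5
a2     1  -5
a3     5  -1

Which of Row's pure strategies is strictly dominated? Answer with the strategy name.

a1 gives a strictly higher payoff than a2 against every column: 2 > 1, 5 > -5.
So a2 is strictly dominated and Row never plays it.

a2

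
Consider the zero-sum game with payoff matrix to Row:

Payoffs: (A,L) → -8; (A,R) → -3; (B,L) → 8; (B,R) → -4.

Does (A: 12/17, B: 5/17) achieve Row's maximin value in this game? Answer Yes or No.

Yes

Against L this mix gives (12/17)·(-8) + (5/17)·8 = -56/17.
Against R this mix gives (12/17)·(-3) + (5/17)·(-4) = -56/17.
All of Column's active replies (L, R) yield -56/17, and no column does worse for Row. The mix makes Column indifferent and guarantees -56/17, so it is optimal.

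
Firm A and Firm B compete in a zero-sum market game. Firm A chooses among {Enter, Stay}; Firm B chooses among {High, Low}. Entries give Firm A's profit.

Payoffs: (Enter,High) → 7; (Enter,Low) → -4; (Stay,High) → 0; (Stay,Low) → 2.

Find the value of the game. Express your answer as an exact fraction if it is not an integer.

Row minima: Enter → -4, Stay → 0; maximin = 0.
Column maxima: High → 7, Low → 2; minimax = 2.
0 ≠ 2, so there is no saddle point; optimal play is mixed.
Let Firm A play Enter with probability p. Expected payoff against High: 7p + 0(1−p) = 7p; against Low: (-4)p + 2(1−p) = −6p + 2.
Setting these equal: 7p = −6p + 2 ⇒ 13p = 2 ⇒ p = 2/13, and the value is (7)·(2/13) = 14/13.
For Firm B: with q = P(High), equating Enter's and Stay's payoffs gives 11q − 4 = −2q + 2 ⇒ q = 6/13.

14/13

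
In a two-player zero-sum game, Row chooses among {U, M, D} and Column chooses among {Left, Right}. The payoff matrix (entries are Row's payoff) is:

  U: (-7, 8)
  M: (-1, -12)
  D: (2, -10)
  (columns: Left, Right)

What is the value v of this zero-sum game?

Row minima: U → -7, M → -12, D → -10; maximin = -7.
Column maxima: Left → 2, Right → 8; minimax = 2.
-7 ≠ 2, so there is no saddle point; optimal play is mixed.
M is strictly dominated by D, so Row never plays it.
On the remaining 2×2 (U, D vs Left, Right):
Let Row play U with probability p. Expected payoff against Left: (-7)p + 2(1−p) = −9p + 2; against Right: 8p + (-10)(1−p) = 18p − 10.
Setting these equal: −9p + 2 = 18p − 10 ⇒ −27p = -12 ⇒ p = 4/9, and the value is (-9)·(4/9) + 2 = -2.
For Column: with q = P(Left), equating U's and D's payoffs gives −15q + 8 = 12q − 10 ⇒ q = 2/3.

-2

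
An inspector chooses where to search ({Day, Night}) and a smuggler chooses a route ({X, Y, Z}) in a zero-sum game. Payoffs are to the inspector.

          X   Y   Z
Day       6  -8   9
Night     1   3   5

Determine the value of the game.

13/8

Row minima: Day → -8, Night → 1; maximin = 1.
Column maxima: X → 6, Y → 3, Z → 9; minimax = 3.
1 ≠ 3, so there is no saddle point; optimal play is mixed.
Z is strictly dominated by X (it gives the inspector strictly more in every row), so the smuggler never plays it.
On the remaining 2×2 (Day, Night vs X, Y):
Let the inspector play Day with probability p. Expected payoff against X: 6p + 1(1−p) = 5p + 1; against Y: (-8)p + 3(1−p) = −11p + 3.
Setting these equal: 5p + 1 = −11p + 3 ⇒ 16p = 2 ⇒ p = 1/8, and the value is (5)·(1/8) + 1 = 13/8.
For the smuggler: with q = P(X), equating Day's and Night's payoffs gives 14q − 8 = −2q + 3 ⇒ q = 11/16.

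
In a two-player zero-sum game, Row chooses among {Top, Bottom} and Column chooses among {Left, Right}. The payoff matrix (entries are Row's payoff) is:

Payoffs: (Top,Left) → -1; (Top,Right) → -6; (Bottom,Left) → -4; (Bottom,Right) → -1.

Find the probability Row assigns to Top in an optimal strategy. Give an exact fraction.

3/8

Row minima: Top → -6, Bottom → -4; maximin = -4.
Column maxima: Left → -1, Right → -1; minimax = -1.
-4 ≠ -1, so there is no saddle point; optimal play is mixed.
Let Row play Top with probability p. Expected payoff against Left: (-1)p + (-4)(1−p) = 3p − 4; against Right: (-6)p + (-1)(1−p) = −5p − 1.
Setting these equal: 3p − 4 = −5p − 1 ⇒ 8p = 3 ⇒ p = 3/8, and the value is (3)·(3/8) − 4 = -23/8.
For Column: with q = P(Left), equating Top's and Bottom's payoffs gives 5q − 6 = −3q − 1 ⇒ q = 5/8.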